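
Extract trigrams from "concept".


Word: "concept" (length 7)
Number of trigrams = 7 - 3 + 1 = 5
  Position 0: "con"
  Position 1: "onc"
  Position 2: "nce"
  Position 3: "cep"
  Position 4: "ept"
Trigrams = "con", "onc", "nce", "cep", "ept"


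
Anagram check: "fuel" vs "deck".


Word 1: "fuel" → sorted: eflu
Word 2: "deck" → sorted: cdek
Same letters? eflu != cdek
Anagram = No


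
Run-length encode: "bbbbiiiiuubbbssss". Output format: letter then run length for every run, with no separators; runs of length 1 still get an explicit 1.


String: "bbbbiiiiuubbbssss"
Scanning for consecutive runs:
  'b' x 4
  'i' x 4
  'u' x 2
  'b' x 3
  's' x 4
RLE = "b4i4u2b3s4"


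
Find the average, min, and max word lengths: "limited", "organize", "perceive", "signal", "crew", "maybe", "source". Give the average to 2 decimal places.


Lengths: "limited"=7, "organize"=8, "perceive"=8, "signal"=6, "crew"=4, "maybe"=5, "source"=6
Sum = 44, Count = 7
Average = 44/7 = 6.29
= avg=6.29, min=4, max=8


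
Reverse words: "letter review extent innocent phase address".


Original: "letter review extent innocent phase address"
Words (1..n): letter | review | extent | innocent | phase | address
Reversed (n..1): address | phase | innocent | extent | review | letter
Result = "address phase innocent extent review letter"


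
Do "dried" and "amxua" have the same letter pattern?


Pattern of "dried": [0, 1, 2, 3, 0]
Pattern of "amxua": [0, 1, 2, 3, 0]
Patterns match
Same pattern = Yes


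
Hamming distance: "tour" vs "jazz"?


Comparing character by character (same length = 4):
  Pos 0: 't' vs 'j' !=
  Pos 1: 'o' vs 'a' !=
  Pos 2: 'u' vs 'z' !=
  Pos 3: 'r' vs 'z' !=
Hamming distance = 4


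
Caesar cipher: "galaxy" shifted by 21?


Word: "galaxy"
Shift: 21
Each letter → (letter + shift) mod 26:
  'g' (6) + 21 = 1 → 'b'
  'a' (0) + 21 = 21 → 'v'
  'l' (11) + 21 = 6 → 'g'
  'a' (0) + 21 = 21 → 'v'
  'x' (23) + 21 = 18 → 's'
  'y' (24) + 21 = 19 → 't'
Result = "bvgvst"


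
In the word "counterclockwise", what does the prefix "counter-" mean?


Prefix: counter-
As in: counterclockwise -> counter- + clockwise
Meaning = against / opposite


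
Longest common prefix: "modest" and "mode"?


Word 1: "modest"
Word 2: "mode"
Comparing from start:
  Pos 0: 'm' == 'm'
  Pos 1: 'o' == 'o'
  Pos 2: 'd' == 'd'
  Pos 3: 'e' == 'e'
LCP = "mode" (length 4)


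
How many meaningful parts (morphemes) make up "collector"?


Word: "collector"
Morphemes: collect | -or
Each morpheme carries meaning
= 2 morphemes


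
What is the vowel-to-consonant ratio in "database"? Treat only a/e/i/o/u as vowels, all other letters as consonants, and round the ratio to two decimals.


Word: "database"
Vowels (a,e,i,o,u): 4
Consonants: 4
Ratio = 4/4
= 1.00


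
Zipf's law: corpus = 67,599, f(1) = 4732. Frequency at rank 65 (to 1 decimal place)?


Zipf's law: f(r) = f(1) / r
f(1) = 4732
f(65) = 4732 / 65
= 72.8 occurrences


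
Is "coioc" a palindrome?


Word: "coioc"
Reversed: "coioc"
Forward == Backward? coioc == coioc
Palindrome = Yes


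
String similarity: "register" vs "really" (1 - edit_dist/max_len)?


Word 1: "register" (length 8)
Word 2: "really" (length 6)
One optimal edit sequence:
  1. keep 'r'
  2. keep 'e'
  3. delete 'g'  (+1)
  4. delete 'i'  (+1)
  5. substitute 's' -> 'a'  (+1)
  6. substitute 't' -> 'l'  (+1)
  7. substitute 'e' -> 'l'  (+1)
  8. substitute 'r' -> 'y'  (+1)
Edit distance = 6
Max length = max(8, 6) = 8
Similarity = 1 - 6/8
= 0.2500


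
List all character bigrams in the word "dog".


Word: "dog" (length 3)
Number of bigrams = 3 - 2 + 1 = 2
  Position 0: "do"
  Position 1: "og"
Bigrams = "do", "og"


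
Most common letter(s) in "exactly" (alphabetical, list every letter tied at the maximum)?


Word: "exactly"
Letter counts:
  'a': 1
  'c': 1
  'e': 1
  'l': 1
  't': 1
  'x': 1
  'y': 1
Maximum count = 1
Most frequent = 'a', 'c', 'e', 'l', 't', 'x', 'y' (1 time each)


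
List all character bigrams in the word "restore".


Word: "restore" (length 7)
Number of bigrams = 7 - 2 + 1 = 6
  Position 0: "re"
  Position 1: "es"
  Position 2: "st"
  Position 3: "to"
  Position 4: "or"
  Position 5: "re"
Bigrams = "re", "es", "st", "to", "or", "re"


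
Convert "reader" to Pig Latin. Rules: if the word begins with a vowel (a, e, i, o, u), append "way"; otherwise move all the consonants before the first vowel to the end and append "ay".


Word: "reader"
Starts with consonant(s) → move to end, add 'ay'
Consonant cluster: "r"
Pig Latin = "eaderray"


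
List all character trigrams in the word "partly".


Word: "partly" (length 6)
Number of trigrams = 6 - 3 + 1 = 4
  Position 0: "par"
  Position 1: "art"
  Position 2: "rtl"
  Position 3: "tly"
Trigrams = "par", "art", "rtl", "tly"


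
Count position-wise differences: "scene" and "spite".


Comparing character by character (same length = 5):
  Pos 0: 's' vs 's' =
  Pos 1: 'c' vs 'p' !=
  Pos 2: 'e' vs 'i' !=
  Pos 3: 'n' vs 't' !=
  Pos 4: 'e' vs 'e' =
Hamming distance = 3


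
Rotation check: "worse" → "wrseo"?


Word: "worse", Candidate: "wrseo"
Method: check if candidate is substring of word+word
"worseworse" contains "wrseo"? No
Is rotation = No


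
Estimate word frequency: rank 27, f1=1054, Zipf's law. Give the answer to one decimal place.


Zipf's law: f(r) = f(1) / r
f(1) = 1054
f(27) = 1054 / 27
= 39.0 occurrences


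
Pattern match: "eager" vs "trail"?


Pattern of "eager": [0, 1, 2, 0, 3]
Pattern of "trail": [0, 1, 2, 3, 4]
Patterns do not match
Same pattern = No


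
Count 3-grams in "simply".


Word: "simply" (length 6)
Number of 3-grams = length - 3 + 1 = 6 - 3 + 1
= 4


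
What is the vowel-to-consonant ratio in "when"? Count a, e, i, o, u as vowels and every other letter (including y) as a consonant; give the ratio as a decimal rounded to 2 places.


Word: "when"
Vowels (a,e,i,o,u): 1
Consonants: 3
Ratio = 1/3
= 0.33


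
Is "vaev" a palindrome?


Word: "vaev"
Reversed: "veav"
Forward == Backward? vaev != veav
Palindrome = No


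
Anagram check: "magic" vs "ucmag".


Word 1: "magic" → sorted: acgim
Word 2: "ucmag" → sorted: acgmu
Same letters? acgim != acgmu
Anagram = No


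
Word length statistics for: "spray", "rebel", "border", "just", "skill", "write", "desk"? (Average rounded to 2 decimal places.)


Lengths: "spray"=5, "rebel"=5, "border"=6, "just"=4, "skill"=5, "write"=5, "desk"=4
Sum = 34, Count = 7
Average = 34/7 = 4.86
= avg=4.86, min=4, max=6


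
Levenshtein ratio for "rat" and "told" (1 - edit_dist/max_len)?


Word 1: "rat" (length 3)
Word 2: "told" (length 4)
One optimal edit sequence:
  1. insert 't'  (+1)
  2. substitute 'r' -> 'o'  (+1)
  3. substitute 'a' -> 'l'  (+1)
  4. substitute 't' -> 'd'  (+1)
Edit distance = 4
Max length = max(3, 4) = 4
Similarity = 1 - 4/4
= 0.0000


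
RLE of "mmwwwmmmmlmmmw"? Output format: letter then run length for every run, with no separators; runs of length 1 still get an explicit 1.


String: "mmwwwmmmmlmmmw"
Scanning for consecutive runs:
  'm' x 2
  'w' x 3
  'm' x 4
  'l' x 1
  'm' x 3
  'w' x 1
RLE = "m2w3m4l1m3w1"


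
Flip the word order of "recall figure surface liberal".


Original: "recall figure surface liberal"
Words (1..n): recall | figure | surface | liberal
Reversed (n..1): liberal | surface | figure | recall
Result = "liberal surface figure recall"


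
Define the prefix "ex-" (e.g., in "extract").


Prefix: ex-
As in: extract -> ex- + tract
Meaning = out / former


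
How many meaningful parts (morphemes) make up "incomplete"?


Word: "incomplete"
Morphemes: in- + complete
Each morpheme carries meaning
= 2 morphemes


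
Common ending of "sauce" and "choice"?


Word 1: "sauce"
Word 2: "choice"
Comparing from end:
  Pos -1: 'e' == 'e'
  Pos -2: 'c' == 'c'
  Pos -3: 'u' != 'i' (stop)
LCS = "ce" (length 2)


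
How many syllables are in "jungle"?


Word: "jungle"
Syllable breakdown: jun | gle
Counting: 2 parts
= 2 syllables


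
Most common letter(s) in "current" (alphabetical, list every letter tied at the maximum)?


Word: "current"
Letter counts:
  'c': 1
  'e': 1
  'n': 1
  'r': 2
  't': 1
  'u': 1
Maximum count = 2
Most frequent = 'r' (2 times each)


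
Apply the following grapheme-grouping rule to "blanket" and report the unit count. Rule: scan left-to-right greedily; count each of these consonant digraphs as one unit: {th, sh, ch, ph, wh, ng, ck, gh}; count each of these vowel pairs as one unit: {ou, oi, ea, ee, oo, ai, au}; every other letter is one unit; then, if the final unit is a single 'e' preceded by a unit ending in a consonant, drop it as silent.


Word: "blanket" (7 letters)
Left-to-right scan:
  1. 'b' (letter)
  2. 'l' (letter)
  3. 'a' (letter)
  4. 'n' (letter)
  5. 'k' (letter)
  6. 'e' (letter)
  7. 't' (letter)
Units from scan: 7
Sound units = 7 units


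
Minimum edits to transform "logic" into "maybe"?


Word 1: "logic" (length 5)
Word 2: "maybe" (length 5)
One optimal edit sequence (insert/delete/substitute each cost 1):
  1. substitute 'l' -> 'm'  (+1)
  2. substitute 'o' -> 'a'  (+1)
  3. substitute 'g' -> 'y'  (+1)
  4. substitute 'i' -> 'b'  (+1)
  5. substitute 'c' -> 'e'  (+1)
Total edit operations: 5
Edit distance = 5


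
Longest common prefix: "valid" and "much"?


Word 1: "valid"
Word 2: "much"
Comparing from start:
  Pos 0: 'v' != 'm' (stop)
LCP = "" (length 0)


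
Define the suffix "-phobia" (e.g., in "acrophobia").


Suffix: -phobia
As in: acrophobia -> acro- + -phobia
Meaning = fear of


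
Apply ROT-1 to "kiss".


Word: "kiss"
Shift: 1
Each letter → (letter + shift) mod 26:
  'k' (10) + 1 = 11 → 'l'
  'i' (8) + 1 = 9 → 'j'
  's' (18) + 1 = 19 → 't'
  's' (18) + 1 = 19 → 't'
Result = "ljtt"


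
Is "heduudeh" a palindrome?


Word: "heduudeh"
Reversed: "heduudeh"
Forward == Backward? heduudeh == heduudeh
Palindrome = Yes


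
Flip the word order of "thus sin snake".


Original: "thus sin snake"
Words (1..n): thus | sin | snake
Reversed (n..1): snake | sin | thus
Result = "snake sin thus"


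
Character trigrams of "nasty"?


Word: "nasty" (length 5)
Number of trigrams = 5 - 3 + 1 = 3
  Position 0: "nas"
  Position 1: "ast"
  Position 2: "sty"
Trigrams = "nas", "ast", "sty"


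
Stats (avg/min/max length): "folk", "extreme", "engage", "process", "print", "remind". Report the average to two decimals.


Lengths: "folk"=4, "extreme"=7, "engage"=6, "process"=7, "print"=5, "remind"=6
Sum = 35, Count = 6
Average = 35/6 = 5.83
= avg=5.83, min=4, max=7


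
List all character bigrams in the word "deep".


Word: "deep" (length 4)
Number of bigrams = 4 - 2 + 1 = 3
  Position 0: "de"
  Position 1: "ee"
  Position 2: "ep"
Bigrams = "de", "ee", "ep"


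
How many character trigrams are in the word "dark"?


Word: "dark" (length 4)
Number of 3-grams = length - 3 + 1 = 4 - 3 + 1
= 2


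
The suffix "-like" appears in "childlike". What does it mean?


Suffix: -like
Example: childlike = child + -like
Meaning = resembling


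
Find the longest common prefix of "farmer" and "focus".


Word 1: "farmer"
Word 2: "focus"
Comparing from start:
  Pos 0: 'f' == 'f'
  Pos 1: 'a' != 'o' (stop)
LCP = "f" (length 1)


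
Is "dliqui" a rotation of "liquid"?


Word: "liquid", Candidate: "dliqui"
Method: check if candidate is substring of word+word
"liquidliquid" contains "dliqui"? Yes
Is rotation = Yes


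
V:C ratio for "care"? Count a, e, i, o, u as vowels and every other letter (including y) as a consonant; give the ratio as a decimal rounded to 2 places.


Word: "care"
Vowels (a,e,i,o,u): 2
Consonants: 2
Ratio = 2/2
= 1.00


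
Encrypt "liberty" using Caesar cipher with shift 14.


Word: "liberty"
Shift: 14
Each letter → (letter + shift) mod 26:
  'l' (11) + 14 = 25 → 'z'
  'i' (8) + 14 = 22 → 'w'
  'b' (1) + 14 = 15 → 'p'
  'e' (4) + 14 = 18 → 's'
  'r' (17) + 14 = 5 → 'f'
  't' (19) + 14 = 7 → 'h'
  'y' (24) + 14 = 12 → 'm'
Result = "zwpsfhm"


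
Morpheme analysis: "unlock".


Word: "unlock"
Morphemes: un- | lock
Each morpheme carries meaning
= 2 morphemes


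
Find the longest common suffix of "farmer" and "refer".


Word 1: "farmer"
Word 2: "refer"
Comparing from end:
  Pos -1: 'r' == 'r'
  Pos -2: 'e' == 'e'
  Pos -3: 'm' != 'f' (stop)
LCS = "er" (length 2)


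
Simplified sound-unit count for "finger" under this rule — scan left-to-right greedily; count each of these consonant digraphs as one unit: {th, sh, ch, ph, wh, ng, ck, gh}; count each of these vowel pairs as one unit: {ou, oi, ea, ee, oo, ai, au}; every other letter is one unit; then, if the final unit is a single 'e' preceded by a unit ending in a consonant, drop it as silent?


Word: "finger" (6 letters)
Left-to-right scan:
  (1) 'f' (letter)
  (2) 'i' (letter)
  (3) 'ng' (digraph)
  (4) 'e' (letter)
  (5) 'r' (letter)
Units from scan: 5
Sound units = 5 units


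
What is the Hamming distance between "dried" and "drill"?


Comparing character by character (same length = 5):
  Pos 0: 'd' vs 'd' =
  Pos 1: 'r' vs 'r' =
  Pos 2: 'i' vs 'i' =
  Pos 3: 'e' vs 'l' !=
  Pos 4: 'd' vs 'l' !=
Hamming distance = 2


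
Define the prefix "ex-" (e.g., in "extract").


Prefix: ex-
Example: extract = ex- + tract
Meaning = out / former


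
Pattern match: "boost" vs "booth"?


Pattern of "boost": [0, 1, 1, 2, 3]
Pattern of "booth": [0, 1, 1, 2, 3]
Patterns match
Same pattern = Yes


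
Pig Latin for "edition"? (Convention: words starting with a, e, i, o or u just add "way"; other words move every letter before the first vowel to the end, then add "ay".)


Word: "edition"
Starts with vowel → add 'way'
Pig Latin = "editionway"


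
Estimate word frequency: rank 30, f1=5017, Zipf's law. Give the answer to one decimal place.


Zipf's law: f(r) = f(1) / r
f(1) = 5017
f(30) = 5017 / 30
= 167.2 occurrences


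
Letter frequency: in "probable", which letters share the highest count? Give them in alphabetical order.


Word: "probable"
Letter counts:
  'a': 1
  'b': 2
  'e': 1
  'l': 1
  'o': 1
  'p': 1
  'r': 1
Maximum count = 2
Most frequent = 'b' (2 times each)


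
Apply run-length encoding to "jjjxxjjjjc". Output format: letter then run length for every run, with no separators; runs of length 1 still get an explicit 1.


String: "jjjxxjjjjc"
Scanning for consecutive runs:
  'j' x 3
  'x' x 2
  'j' x 4
  'c' x 1
RLE = "j3x2j4c1"


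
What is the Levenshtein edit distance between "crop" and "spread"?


Word 1: "crop" (length 4)
Word 2: "spread" (length 6)
One optimal edit sequence (insert/delete/substitute each cost 1):
  1. insert 's'  (+1)
  2. substitute 'c' -> 'p'  (+1)
  3. keep 'r'
  4. insert 'e'  (+1)
  5. substitute 'o' -> 'a'  (+1)
  6. substitute 'p' -> 'd'  (+1)
Total edit operations: 5
Edit distance = 5


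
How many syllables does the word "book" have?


Word: "book"
Syllable breakdown: book
Counting: 1 part
= 1 syllable


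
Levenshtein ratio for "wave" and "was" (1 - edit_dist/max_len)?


Word 1: "wave" (length 4)
Word 2: "was" (length 3)
One optimal edit sequence:
  1. keep 'w'
  2. keep 'a'
  3. delete 'v'  (+1)
  4. substitute 'e' -> 's'  (+1)
Edit distance = 2
Max length = max(4, 3) = 4
Similarity = 1 - 2/4
= 0.5000


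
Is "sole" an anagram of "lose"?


Word 1: "lose" → sorted: elos
Word 2: "sole" → sorted: elos
Same letters? elos == elos
Anagram = Yes


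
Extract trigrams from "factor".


Word: "factor" (length 6)
Number of trigrams = 6 - 3 + 1 = 4
  Position 0: "fac"
  Position 1: "act"
  Position 2: "cto"
  Position 3: "tor"
Trigrams = "fac", "act", "cto", "tor"


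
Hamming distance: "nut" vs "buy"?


Comparing character by character (same length = 3):
  Pos 0: 'n' vs 'b' !=
  Pos 1: 'u' vs 'u' =
  Pos 2: 't' vs 'y' !=
Hamming distance = 2


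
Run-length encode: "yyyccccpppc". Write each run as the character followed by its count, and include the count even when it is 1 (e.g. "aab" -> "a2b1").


String: "yyyccccpppc"
Scanning for consecutive runs:
  'y' x 3
  'c' x 4
  'p' x 3
  'c' x 1
RLE = "y3c4p3c1"


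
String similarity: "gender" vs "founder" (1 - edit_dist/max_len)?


Word 1: "gender" (length 6)
Word 2: "founder" (length 7)
One optimal edit sequence:
  1. insert 'f'  (+1)
  2. substitute 'g' -> 'o'  (+1)
  3. substitute 'e' -> 'u'  (+1)
  4. keep 'n'
  5. keep 'd'
  6. keep 'e'
  7. keep 'r'
Edit distance = 3
Max length = max(6, 7) = 7
Similarity = 1 - 3/7
= 0.5714


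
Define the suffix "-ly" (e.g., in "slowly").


Suffix: -ly
Example: slowly = slow + -ly
Meaning = in a manner


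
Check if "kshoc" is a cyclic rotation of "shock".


Word: "shock", Candidate: "kshoc"
Method: check if candidate is substring of word+word
"shockshock" contains "kshoc"? Yes
Is rotation = Yes


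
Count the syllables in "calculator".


Word: "calculator"
Syllable breakdown: cal / cu / la / tor
Counting: 4 parts
= 4 syllables


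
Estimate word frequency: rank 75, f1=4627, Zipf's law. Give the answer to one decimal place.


Zipf's law: f(r) = f(1) / r
f(1) = 4627
f(75) = 4627 / 75
= 61.7 occurrences


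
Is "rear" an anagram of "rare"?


Word 1: "rare" → sorted: aerr
Word 2: "rear" → sorted: aerr
Same letters? aerr == aerr
Anagram = Yes


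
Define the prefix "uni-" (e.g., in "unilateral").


Prefix: uni-
Example: unilateral (uni- + lateral)
Meaning = one


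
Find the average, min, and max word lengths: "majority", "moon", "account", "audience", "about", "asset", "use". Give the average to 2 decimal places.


Lengths: "majority"=8, "moon"=4, "account"=7, "audience"=8, "about"=5, "asset"=5, "use"=3
Sum = 40, Count = 7
Average = 40/7 = 5.71
= avg=5.71, min=3, max=8


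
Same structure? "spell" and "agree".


Pattern of "spell": [0, 1, 2, 3, 3]
Pattern of "agree": [0, 1, 2, 3, 3]
Patterns match
Same pattern = Yes


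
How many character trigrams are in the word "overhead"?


Word: "overhead" (length 8)
Number of 3-grams = length - 3 + 1 = 8 - 3 + 1
= 6


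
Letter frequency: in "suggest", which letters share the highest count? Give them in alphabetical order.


Word: "suggest"
Letter counts:
  'e': 1
  'g': 2
  's': 2
  't': 1
  'u': 1
Maximum count = 2
Most frequent = 'g', 's' (2 times each)


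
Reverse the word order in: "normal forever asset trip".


Original: "normal forever asset trip"
Words (1..n): normal | forever | asset | trip
Reversed (n..1): trip | asset | forever | normal
Result = "trip asset forever normal"


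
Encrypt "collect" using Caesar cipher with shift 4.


Word: "collect"
Shift: 4
Each letter → (letter + shift) mod 26:
  'c' (2) + 4 = 6 → 'g'
  'o' (14) + 4 = 18 → 's'
  'l' (11) + 4 = 15 → 'p'
  'l' (11) + 4 = 15 → 'p'
  'e' (4) + 4 = 8 → 'i'
  'c' (2) + 4 = 6 → 'g'
  't' (19) + 4 = 23 → 'x'
Result = "gsppigx"


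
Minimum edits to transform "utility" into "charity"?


Word 1: "utility" (length 7)
Word 2: "charity" (length 7)
One optimal edit sequence (insert/delete/substitute each cost 1):
  1. substitute 'u' -> 'c'  (+1)
  2. substitute 't' -> 'h'  (+1)
  3. substitute 'i' -> 'a'  (+1)
  4. substitute 'l' -> 'r'  (+1)
  5. keep 'i'
  6. keep 't'
  7. keep 'y'
Total edit operations: 4
Edit distance = 4


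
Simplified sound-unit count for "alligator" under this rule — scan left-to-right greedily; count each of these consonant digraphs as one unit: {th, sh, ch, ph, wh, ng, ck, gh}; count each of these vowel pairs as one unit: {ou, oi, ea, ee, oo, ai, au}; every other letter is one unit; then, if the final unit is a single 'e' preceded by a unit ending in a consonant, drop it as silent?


Word: "alligator" (9 letters)
Left-to-right scan:
  (1) 'a' (letter)
  (2) 'l' (letter)
  (3) 'l' (letter)
  (4) 'i' (letter)
  (5) 'g' (letter)
  (6) 'a' (letter)
  (7) 't' (letter)
  (8) 'o' (letter)
  (9) 'r' (letter)
Units from scan: 9
Sound units = 9 units


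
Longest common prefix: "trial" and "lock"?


Word 1: "trial"
Word 2: "lock"
Comparing from start:
  Pos 0: 't' != 'l' (stop)
LCP = "" (length 0)


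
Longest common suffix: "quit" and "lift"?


Word 1: "quit"
Word 2: "lift"
Comparing from end:
  Pos -1: 't' == 't'
  Pos -2: 'i' != 'f' (stop)
LCS = "t" (length 1)


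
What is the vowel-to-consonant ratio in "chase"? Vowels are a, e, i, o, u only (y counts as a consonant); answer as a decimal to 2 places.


Word: "chase"
Vowels (a,e,i,o,u): 2
Consonants: 3
Ratio = 2/3
= 0.67


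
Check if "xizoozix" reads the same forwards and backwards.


Word: "xizoozix"
Reversed: "xizoozix"
Forward == Backward? xizoozix == xizoozix
Palindrome = Yes


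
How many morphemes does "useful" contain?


Word: "useful"
Morphemes: use / -ful
Each morpheme carries meaning
= 2 morphemes


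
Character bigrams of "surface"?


Word: "surface" (length 7)
Number of bigrams = 7 - 2 + 1 = 6
  Position 0: "su"
  Position 1: "ur"
  Position 2: "rf"
  Position 3: "fa"
  Position 4: "ac"
  Position 5: "ce"
Bigrams = "su", "ur", "rf", "fa", "ac", "ce"


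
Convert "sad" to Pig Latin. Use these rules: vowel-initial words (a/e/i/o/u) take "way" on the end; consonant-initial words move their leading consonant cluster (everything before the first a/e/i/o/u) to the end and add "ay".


Word: "sad"
Starts with consonant(s) → move to end, add 'ay'
Consonant cluster: "s"
Pig Latin = "adsay"


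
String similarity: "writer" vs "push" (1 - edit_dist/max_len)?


Word 1: "writer" (length 6)
Word 2: "push" (length 4)
One optimal edit sequence:
  1. delete 'w'  (+1)
  2. delete 'r'  (+1)
  3. substitute 'i' -> 'p'  (+1)
  4. substitute 't' -> 'u'  (+1)
  5. substitute 'e' -> 's'  (+1)
  6. substitute 'r' -> 'h'  (+1)
Edit distance = 6
Max length = max(6, 4) = 6
Similarity = 1 - 6/6
= 0.0000


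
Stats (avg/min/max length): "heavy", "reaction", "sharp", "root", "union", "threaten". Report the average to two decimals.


Lengths: "heavy"=5, "reaction"=8, "sharp"=5, "root"=4, "union"=5, "threaten"=8
Sum = 35, Count = 6
Average = 35/6 = 5.83
= avg=5.83, min=4, max=8


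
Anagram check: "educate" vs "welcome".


Word 1: "educate" → sorted: acdeetu
Word 2: "welcome" → sorted: ceelmow
Same letters? acdeetu != ceelmow
Anagram = No


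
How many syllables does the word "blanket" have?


Word: "blanket"
Syllable breakdown: blan / ket
Counting: 2 parts
= 2 syllables


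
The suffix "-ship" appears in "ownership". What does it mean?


Suffix: -ship
Example: ownership = owner + -ship
Meaning = state / position


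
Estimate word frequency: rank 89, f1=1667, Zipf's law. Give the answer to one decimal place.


Zipf's law: f(r) = f(1) / r
f(1) = 1667
f(89) = 1667 / 89
= 18.7 occurrences


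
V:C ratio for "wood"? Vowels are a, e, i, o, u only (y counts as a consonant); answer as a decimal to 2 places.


Word: "wood"
Vowels (a,e,i,o,u): 2
Consonants: 2
Ratio = 2/2
= 1.00


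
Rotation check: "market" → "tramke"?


Word: "market", Candidate: "tramke"
Method: check if candidate is substring of word+word
"marketmarket" contains "tramke"? No
Is rotation = No


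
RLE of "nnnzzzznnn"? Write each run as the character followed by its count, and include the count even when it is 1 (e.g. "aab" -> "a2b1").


String: "nnnzzzznnn"
Scanning for consecutive runs:
  'n' x 3
  'z' x 4
  'n' x 3
RLE = "n3z4n3"


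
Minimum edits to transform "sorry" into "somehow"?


Word 1: "sorry" (length 5)
Word 2: "somehow" (length 7)
One optimal edit sequence (insert/delete/substitute each cost 1):
  1. keep 's'
  2. keep 'o'
  3. insert 'm'  (+1)
  4. insert 'e'  (+1)
  5. substitute 'r' -> 'h'  (+1)
  6. substitute 'r' -> 'o'  (+1)
  7. substitute 'y' -> 'w'  (+1)
Total edit operations: 5
Edit distance = 5


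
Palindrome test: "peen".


Word: "peen"
Reversed: "neep"
Forward == Backward? peen != neep
Palindrome = No


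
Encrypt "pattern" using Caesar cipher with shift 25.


Word: "pattern"
Shift: 25
Each letter → (letter + shift) mod 26:
  'p' (15) + 25 = 14 → 'o'
  'a' (0) + 25 = 25 → 'z'
  't' (19) + 25 = 18 → 's'
  't' (19) + 25 = 18 → 's'
  'e' (4) + 25 = 3 → 'd'
  'r' (17) + 25 = 16 → 'q'
  'n' (13) + 25 = 12 → 'm'
Result = "ozssdqm"


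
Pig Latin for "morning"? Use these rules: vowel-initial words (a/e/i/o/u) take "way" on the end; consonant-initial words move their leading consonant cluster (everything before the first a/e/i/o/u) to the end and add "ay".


Word: "morning"
Starts with consonant(s) → move to end, add 'ay'
Consonant cluster: "m"
Pig Latin = "orningmay"


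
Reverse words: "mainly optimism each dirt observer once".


Original: "mainly optimism each dirt observer once"
Words (1..n): mainly | optimism | each | dirt | observer | once
Reversed (n..1): once | observer | dirt | each | optimism | mainly
Result = "once observer dirt each optimism mainly"


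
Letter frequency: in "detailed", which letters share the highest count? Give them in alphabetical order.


Word: "detailed"
Letter counts:
  'a': 1
  'd': 2
  'e': 2
  'i': 1
  'l': 1
  't': 1
Maximum count = 2
Most frequent = 'd', 'e' (2 times each)


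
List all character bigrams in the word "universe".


Word: "universe" (length 8)
Number of bigrams = 8 - 2 + 1 = 7
  Position 0: "un"
  Position 1: "ni"
  Position 2: "iv"
  Position 3: "ve"
  Position 4: "er"
  Position 5: "rs"
  Position 6: "se"
Bigrams = "un", "ni", "iv", "ve", "er", "rs", "se"


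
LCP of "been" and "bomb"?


Word 1: "been"
Word 2: "bomb"
Comparing from start:
  Pos 0: 'b' == 'b'
  Pos 1: 'e' != 'o' (stop)
LCP = "b" (length 1)


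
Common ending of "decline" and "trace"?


Word 1: "decline"
Word 2: "trace"
Comparing from end:
  Pos -1: 'e' == 'e'
  Pos -2: 'n' != 'c' (stop)
LCS = "e" (length 1)


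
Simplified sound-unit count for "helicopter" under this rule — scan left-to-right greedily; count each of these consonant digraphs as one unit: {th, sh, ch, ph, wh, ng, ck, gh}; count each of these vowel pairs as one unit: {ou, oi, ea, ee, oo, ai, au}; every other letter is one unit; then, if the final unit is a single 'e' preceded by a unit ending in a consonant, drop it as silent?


Word: "helicopter" (10 letters)
Left-to-right scan:
  [1] 'h' (letter)
  [2] 'e' (letter)
  [3] 'l' (letter)
  [4] 'i' (letter)
  [5] 'c' (letter)
  [6] 'o' (letter)
  [7] 'p' (letter)
  [8] 't' (letter)
  [9] 'e' (letter)
  [10] 'r' (letter)
Units from scan: 10
Sound units = 10 units


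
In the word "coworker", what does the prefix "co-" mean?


Prefix: co-
Example: coworker = co- + worker
Meaning = together


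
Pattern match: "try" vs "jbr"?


Pattern of "try": [0, 1, 2]
Pattern of "jbr": [0, 1, 2]
Patterns match
Same pattern = Yes


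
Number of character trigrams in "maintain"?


Word: "maintain" (length 8)
Number of 3-grams = length - 3 + 1 = 8 - 3 + 1
= 6


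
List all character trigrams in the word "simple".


Word: "simple" (length 6)
Number of trigrams = 6 - 3 + 1 = 4
  Position 0: "sim"
  Position 1: "imp"
  Position 2: "mpl"
  Position 3: "ple"
Trigrams = "sim", "imp", "mpl", "ple"


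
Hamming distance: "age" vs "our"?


Comparing character by character (same length = 3):
  Pos 0: 'a' vs 'o' !=
  Pos 1: 'g' vs 'u' !=
  Pos 2: 'e' vs 'r' !=
Hamming distance = 3


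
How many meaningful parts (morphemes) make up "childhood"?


Word: "childhood"
Morphemes: child / -hood
Each morpheme carries meaning
= 2 morphemes


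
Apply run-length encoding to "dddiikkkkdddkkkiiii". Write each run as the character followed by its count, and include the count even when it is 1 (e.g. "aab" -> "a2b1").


String: "dddiikkkkdddkkkiiii"
Scanning for consecutive runs:
  'd' x 3
  'i' x 2
  'k' x 4
  'd' x 3
  'k' x 3
  'i' x 4
RLE = "d3i2k4d3k3i4"


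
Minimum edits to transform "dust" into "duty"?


Word 1: "dust" (length 4)
Word 2: "duty" (length 4)
One optimal edit sequence (insert/delete/substitute each cost 1):
  1. keep 'd'
  2. keep 'u'
  3. substitute 's' -> 't'  (+1)
  4. substitute 't' -> 'y'  (+1)
Total edit operations: 2
Edit distance = 2


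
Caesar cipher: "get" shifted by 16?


Word: "get"
Shift: 16
Each letter → (letter + shift) mod 26:
  'g' (6) + 16 = 22 → 'w'
  'e' (4) + 16 = 20 → 'u'
  't' (19) + 16 = 9 → 'j'
Result = "wuj"


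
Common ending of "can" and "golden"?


Word 1: "can"
Word 2: "golden"
Comparing from end:
  Pos -1: 'n' == 'n'
  Pos -2: 'a' != 'e' (stop)
LCS = "n" (length 1)


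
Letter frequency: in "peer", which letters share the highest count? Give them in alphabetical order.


Word: "peer"
Letter counts:
  'e': 2
  'p': 1
  'r': 1
Maximum count = 2
Most frequent = 'e' (2 times each)


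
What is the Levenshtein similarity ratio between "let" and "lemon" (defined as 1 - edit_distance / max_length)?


Word 1: "let" (length 3)
Word 2: "lemon" (length 5)
One optimal edit sequence:
  1. keep 'l'
  2. keep 'e'
  3. insert 'm'  (+1)
  4. insert 'o'  (+1)
  5. substitute 't' -> 'n'  (+1)
Edit distance = 3
Max length = max(3, 5) = 5
Similarity = 1 - 3/5
= 0.4000


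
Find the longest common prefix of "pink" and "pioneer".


Word 1: "pink"
Word 2: "pioneer"
Comparing from start:
  Pos 0: 'p' == 'p'
  Pos 1: 'i' == 'i'
  Pos 2: 'n' != 'o' (stop)
LCP = "pi" (length 2)


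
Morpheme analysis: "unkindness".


Word: "unkindness"
Morphemes: un- / kind / -ness
Each morpheme carries meaning
= 3 morphemes


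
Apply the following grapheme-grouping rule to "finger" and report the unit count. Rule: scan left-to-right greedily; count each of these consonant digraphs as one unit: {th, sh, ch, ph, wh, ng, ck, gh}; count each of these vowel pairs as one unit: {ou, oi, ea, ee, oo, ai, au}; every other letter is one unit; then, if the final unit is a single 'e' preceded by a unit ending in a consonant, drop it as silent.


Word: "finger" (6 letters)
Left-to-right scan:
  [1] 'f' (letter)
  [2] 'i' (letter)
  [3] 'ng' (digraph)
  [4] 'e' (letter)
  [5] 'r' (letter)
Units from scan: 5
Sound units = 5 units


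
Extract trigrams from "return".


Word: "return" (length 6)
Number of trigrams = 6 - 3 + 1 = 4
  Position 0: "ret"
  Position 1: "etu"
  Position 2: "tur"
  Position 3: "urn"
Trigrams = "ret", "etu", "tur", "urn"


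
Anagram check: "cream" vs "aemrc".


Word 1: "cream" → sorted: acemr
Word 2: "aemrc" → sorted: acemr
Same letters? acemr == acemr
Anagram = Yes


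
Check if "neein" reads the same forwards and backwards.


Word: "neein"
Reversed: "nieen"
Forward == Backward? neein != nieen
Palindrome = No


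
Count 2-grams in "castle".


Word: "castle" (length 6)
Number of 2-grams = length - 2 + 1 = 6 - 2 + 1
= 5


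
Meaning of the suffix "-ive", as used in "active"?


Suffix: -ive
Example: active = act + -ive
Meaning = tending to


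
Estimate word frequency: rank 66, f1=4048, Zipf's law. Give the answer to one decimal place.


Zipf's law: f(r) = f(1) / r
f(1) = 4048
f(66) = 4048 / 66
= 61.3 occurrences


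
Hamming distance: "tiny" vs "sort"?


Comparing character by character (same length = 4):
  Pos 0: 't' vs 's' !=
  Pos 1: 'i' vs 'o' !=
  Pos 2: 'n' vs 'r' !=
  Pos 3: 'y' vs 't' !=
Hamming distance = 4


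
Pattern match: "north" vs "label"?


Pattern of "north": [0, 1, 2, 3, 4]
Pattern of "label": [0, 1, 2, 3, 0]
Patterns do not match
Same pattern = No


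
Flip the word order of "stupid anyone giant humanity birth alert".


Original: "stupid anyone giant humanity birth alert"
Words (1..n): stupid | anyone | giant | humanity | birth | alert
Reversed (n..1): alert | birth | humanity | giant | anyone | stupid
Result = "alert birth humanity giant anyone stupid"


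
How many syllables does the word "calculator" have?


Word: "calculator"
Syllable breakdown: cal · cu · la · tor
Counting: 4 parts
= 4 syllables


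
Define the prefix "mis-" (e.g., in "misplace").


Prefix: mis-
Example: misplace (mis- + place)
Meaning = wrongly


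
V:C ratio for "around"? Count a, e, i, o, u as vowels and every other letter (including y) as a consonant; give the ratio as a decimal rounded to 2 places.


Word: "around"
Vowels (a,e,i,o,u): 3
Consonants: 3
Ratio = 3/3
= 1.00


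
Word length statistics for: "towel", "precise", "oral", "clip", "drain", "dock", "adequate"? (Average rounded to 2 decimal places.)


Lengths: "towel"=5, "precise"=7, "oral"=4, "clip"=4, "drain"=5, "dock"=4, "adequate"=8
Sum = 37, Count = 7
Average = 37/7 = 5.29
= avg=5.29, min=4, max=8


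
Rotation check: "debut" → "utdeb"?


Word: "debut", Candidate: "utdeb"
Method: check if candidate is substring of word+word
"debutdebut" contains "utdeb"? Yes
Is rotation = Yes


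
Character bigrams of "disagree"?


Word: "disagree" (length 8)
Number of bigrams = 8 - 2 + 1 = 7
  Position 0: "di"
  Position 1: "is"
  Position 2: "sa"
  Position 3: "ag"
  Position 4: "gr"
  Position 5: "re"
  Position 6: "ee"
Bigrams = "di", "is", "sa", "ag", "gr", "re", "ee"


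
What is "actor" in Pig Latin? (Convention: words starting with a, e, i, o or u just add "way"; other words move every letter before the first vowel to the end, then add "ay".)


Word: "actor"
Starts with vowel → add 'way'
Pig Latin = "actorway"


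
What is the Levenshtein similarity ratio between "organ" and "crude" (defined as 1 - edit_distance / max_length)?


Word 1: "organ" (length 5)
Word 2: "crude" (length 5)
One optimal edit sequence:
  1. substitute 'o' -> 'c'  (+1)
  2. keep 'r'
  3. substitute 'g' -> 'u'  (+1)
  4. substitute 'a' -> 'd'  (+1)
  5. substitute 'n' -> 'e'  (+1)
Edit distance = 4
Max length = max(5, 5) = 5
Similarity = 1 - 4/5
= 0.2000


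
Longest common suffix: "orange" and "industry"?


Word 1: "orange"
Word 2: "industry"
Comparing from end:
  Pos -1: 'e' != 'y' (stop)
LCS = "" (length 0)


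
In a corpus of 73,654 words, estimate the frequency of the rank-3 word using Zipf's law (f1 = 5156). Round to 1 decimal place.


Zipf's law: f(r) = f(1) / r
f(1) = 5156
f(3) = 5156 / 3
= 1718.7 occurrences


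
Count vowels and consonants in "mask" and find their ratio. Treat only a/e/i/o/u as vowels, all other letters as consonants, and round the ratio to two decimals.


Word: "mask"
Vowels (a,e,i,o,u): 1
Consonants: 3
Ratio = 1/3
= 0.33


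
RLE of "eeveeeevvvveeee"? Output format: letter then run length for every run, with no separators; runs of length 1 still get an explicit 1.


String: "eeveeeevvvveeee"
Scanning for consecutive runs:
  'e' x 2
  'v' x 1
  'e' x 4
  'v' x 4
  'e' x 4
RLE = "e2v1e4v4e4"


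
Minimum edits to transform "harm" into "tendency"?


Word 1: "harm" (length 4)
Word 2: "tendency" (length 8)
One optimal edit sequence (insert/delete/substitute each cost 1):
  1. insert 't'  (+1)
  2. insert 'e'  (+1)
  3. insert 'n'  (+1)
  4. insert 'd'  (+1)
  5. substitute 'h' -> 'e'  (+1)
  6. substitute 'a' -> 'n'  (+1)
  7. substitute 'r' -> 'c'  (+1)
  8. substitute 'm' -> 'y'  (+1)
Total edit operations: 8
Edit distance = 8


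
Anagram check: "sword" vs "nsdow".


Word 1: "sword" → sorted: dorsw
Word 2: "nsdow" → sorted: dnosw
Same letters? dorsw != dnosw
Anagram = No


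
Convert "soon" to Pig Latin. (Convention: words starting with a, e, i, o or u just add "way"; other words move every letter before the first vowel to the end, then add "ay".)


Word: "soon"
Starts with consonant(s) → move to end, add 'ay'
Consonant cluster: "s"
Pig Latin = "oonsay"


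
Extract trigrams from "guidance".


Word: "guidance" (length 8)
Number of trigrams = 8 - 3 + 1 = 6
  Position 0: "gui"
  Position 1: "uid"
  Position 2: "ida"
  Position 3: "dan"
  Position 4: "anc"
  Position 5: "nce"
Trigrams = "gui", "uid", "ida", "dan", "anc", "nce"


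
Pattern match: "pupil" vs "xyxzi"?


Pattern of "pupil": [0, 1, 0, 2, 3]
Pattern of "xyxzi": [0, 1, 0, 2, 3]
Patterns match
Same pattern = Yes


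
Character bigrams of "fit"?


Word: "fit" (length 3)
Number of bigrams = 3 - 2 + 1 = 2
  Position 0: "fi"
  Position 1: "it"
Bigrams = "fi", "it"


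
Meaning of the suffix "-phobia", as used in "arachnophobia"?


Suffix: -phobia
As in: arachnophobia -> arachno- + -phobia
Meaning = fear of


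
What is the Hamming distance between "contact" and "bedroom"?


Comparing character by character (same length = 7):
  Pos 0: 'c' vs 'b' !=
  Pos 1: 'o' vs 'e' !=
  Pos 2: 'n' vs 'd' !=
  Pos 3: 't' vs 'r' !=
  Pos 4: 'a' vs 'o' !=
  Pos 5: 'c' vs 'o' !=
  Pos 6: 't' vs 'm' !=
Hamming distance = 7


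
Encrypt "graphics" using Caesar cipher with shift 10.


Word: "graphics"
Shift: 10
Each letter → (letter + shift) mod 26:
  'g' (6) + 10 = 16 → 'q'
  'r' (17) + 10 = 1 → 'b'
  'a' (0) + 10 = 10 → 'k'
  'p' (15) + 10 = 25 → 'z'
  'h' (7) + 10 = 17 → 'r'
  'i' (8) + 10 = 18 → 's'
  'c' (2) + 10 = 12 → 'm'
  's' (18) + 10 = 2 → 'c'
Result = "qbkzrsmc"


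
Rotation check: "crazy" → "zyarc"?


Word: "crazy", Candidate: "zyarc"
Method: check if candidate is substring of word+word
"crazycrazy" contains "zyarc"? No
Is rotation = No


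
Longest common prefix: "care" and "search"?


Word 1: "care"
Word 2: "search"
Comparing from start:
  Pos 0: 'c' != 's' (stop)
LCP = "" (length 0)


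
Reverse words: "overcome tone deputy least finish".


Original: "overcome tone deputy least finish"
Words (1..n): overcome | tone | deputy | least | finish
Reversed (n..1): finish | least | deputy | tone | overcome
Result = "finish least deputy tone overcome"


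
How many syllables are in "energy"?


Word: "energy"
Syllable breakdown: en-er-gy
Counting: 3 parts
= 3 syllables


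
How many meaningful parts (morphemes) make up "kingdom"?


Word: "kingdom"
Morphemes: king / -dom
Each morpheme carries meaning
= 2 morphemes


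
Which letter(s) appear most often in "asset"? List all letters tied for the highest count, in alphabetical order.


Word: "asset"
Letter counts:
  'a': 1
  'e': 1
  's': 2
  't': 1
Maximum count = 2
Most frequent = 's' (2 times each)


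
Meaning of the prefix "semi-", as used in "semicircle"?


Prefix: semi-
Example: semicircle = semi- + circle
Meaning = half


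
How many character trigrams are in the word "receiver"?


Word: "receiver" (length 8)
Number of 3-grams = length - 3 + 1 = 8 - 3 + 1
= 6


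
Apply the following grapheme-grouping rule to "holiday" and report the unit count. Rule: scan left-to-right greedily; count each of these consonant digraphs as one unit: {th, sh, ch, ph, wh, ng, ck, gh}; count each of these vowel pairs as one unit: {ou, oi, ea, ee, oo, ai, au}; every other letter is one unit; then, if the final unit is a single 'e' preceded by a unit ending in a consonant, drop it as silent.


Word: "holiday" (7 letters)
Left-to-right scan:
  (1) 'h' (letter)
  (2) 'o' (letter)
  (3) 'l' (letter)
  (4) 'i' (letter)
  (5) 'd' (letter)
  (6) 'a' (letter)
  (7) 'y' (letter)
Units from scan: 7
Sound units = 7 units


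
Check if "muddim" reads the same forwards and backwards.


Word: "muddim"
Reversed: "middum"
Forward == Backward? muddim != middum
Palindrome = No


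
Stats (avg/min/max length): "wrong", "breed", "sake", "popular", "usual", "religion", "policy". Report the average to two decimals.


Lengths: "wrong"=5, "breed"=5, "sake"=4, "popular"=7, "usual"=5, "religion"=8, "policy"=6
Sum = 40, Count = 7
Average = 40/7 = 5.71
= avg=5.71, min=4, max=8


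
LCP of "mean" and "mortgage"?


Word 1: "mean"
Word 2: "mortgage"
Comparing from start:
  Pos 0: 'm' == 'm'
  Pos 1: 'e' != 'o' (stop)
LCP = "m" (length 1)
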